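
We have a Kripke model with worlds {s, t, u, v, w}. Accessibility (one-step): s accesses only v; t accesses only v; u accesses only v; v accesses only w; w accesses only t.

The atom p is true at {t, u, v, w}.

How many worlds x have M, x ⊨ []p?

5

s: successors {v}; p there: v:T. ✓
t: successors {v}; p there: v:T. ✓
u: successors {v}; p there: v:T. ✓
v: successors {w}; p there: w:T. ✓
w: successors {t}; p there: t:T. ✓
Satisfying worlds: {s, t, u, v, w}.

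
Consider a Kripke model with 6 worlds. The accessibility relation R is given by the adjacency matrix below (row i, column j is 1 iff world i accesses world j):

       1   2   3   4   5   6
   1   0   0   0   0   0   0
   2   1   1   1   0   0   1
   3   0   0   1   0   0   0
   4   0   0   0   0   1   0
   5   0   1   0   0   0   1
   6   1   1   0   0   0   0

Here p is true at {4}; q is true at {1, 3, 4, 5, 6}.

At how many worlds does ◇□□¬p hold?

1: no successors, so ◇□□¬p fails. ✗
2: successors {1, 2, 3, 6}; □□¬p there: 1:T, 2:T, 3:T, 6:T. ✓
3: successors {3}; □□¬p there: 3:T. ✓
4: successors {5}; □□¬p there: 5:T. ✓
5: successors {2, 6}; □□¬p there: 2:T, 6:T. ✓
6: successors {1, 2}; □□¬p there: 1:T, 2:T. ✓
Satisfying worlds: {2, 3, 4, 5, 6}.

5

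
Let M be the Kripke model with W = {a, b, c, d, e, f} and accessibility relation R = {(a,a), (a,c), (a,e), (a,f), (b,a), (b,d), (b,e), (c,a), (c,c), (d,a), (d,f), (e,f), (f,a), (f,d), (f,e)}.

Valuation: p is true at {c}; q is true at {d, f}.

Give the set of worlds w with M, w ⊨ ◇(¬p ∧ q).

a: successors {a, c, e, f}; ¬p ∧ q there: a:F, c:F, e:F, f:T. ✓
b: successors {a, d, e}; ¬p ∧ q there: a:F, d:T, e:F. ✓
c: successors {a, c}; ¬p ∧ q there: a:F, c:F. ✗
d: successors {a, f}; ¬p ∧ q there: a:F, f:T. ✓
e: successors {f}; ¬p ∧ q there: f:T. ✓
f: successors {a, d, e}; ¬p ∧ q there: a:F, d:T, e:F. ✓

{a, b, d, e, f}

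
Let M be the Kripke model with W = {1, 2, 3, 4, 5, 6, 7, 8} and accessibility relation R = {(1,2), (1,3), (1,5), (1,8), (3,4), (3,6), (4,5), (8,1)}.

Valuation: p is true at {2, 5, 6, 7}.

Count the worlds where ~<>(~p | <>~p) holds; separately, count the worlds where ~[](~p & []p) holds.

5 and 4

For ~<>(~p | <>~p):
1: <>(~p | <>~p) is T. ✗
2: <>(~p | <>~p) is F. ✓
3: <>(~p | <>~p) is T. ✗
4: <>(~p | <>~p) is F. ✓
5: <>(~p | <>~p) is F. ✓
6: <>(~p | <>~p) is F. ✓
7: <>(~p | <>~p) is F. ✓
8: <>(~p | <>~p) is T. ✗
— 5 worlds.
For ~[](~p & []p):
1: [](~p & []p) is F. ✓
2: [](~p & []p) is T. ✗
3: [](~p & []p) is F. ✓
4: [](~p & []p) is F. ✓
5: [](~p & []p) is T. ✗
6: [](~p & []p) is T. ✗
7: [](~p & []p) is T. ✗
8: [](~p & []p) is F. ✓
— 4 worlds.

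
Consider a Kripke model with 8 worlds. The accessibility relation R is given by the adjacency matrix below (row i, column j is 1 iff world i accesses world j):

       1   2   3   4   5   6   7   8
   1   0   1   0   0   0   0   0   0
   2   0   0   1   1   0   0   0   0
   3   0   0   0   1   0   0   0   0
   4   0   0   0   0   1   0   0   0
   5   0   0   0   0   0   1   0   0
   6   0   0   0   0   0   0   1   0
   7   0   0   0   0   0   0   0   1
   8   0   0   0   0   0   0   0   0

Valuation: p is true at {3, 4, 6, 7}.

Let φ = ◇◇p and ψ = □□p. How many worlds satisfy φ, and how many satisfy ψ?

For ◇◇p:
1: successors {2}; ◇p there: 2:T. ✓
2: successors {3, 4}; ◇p there: 3:T, 4:F. ✓
3: successors {4}; ◇p there: 4:F. ✗
4: successors {5}; ◇p there: 5:T. ✓
5: successors {6}; ◇p there: 6:T. ✓
6: successors {7}; ◇p there: 7:F. ✗
7: successors {8}; ◇p there: 8:F. ✗
8: no successors, so ◇◇p fails. ✗
— 4 worlds.
For □□p:
1: successors {2}; □p there: 2:T. ✓
2: successors {3, 4}; □p there: 3:T, 4:F. ✗
3: successors {4}; □p there: 4:F. ✗
4: successors {5}; □p there: 5:T. ✓
5: successors {6}; □p there: 6:T. ✓
6: successors {7}; □p there: 7:F. ✗
7: successors {8}; □p there: 8:T. ✓
8: no successors, so □□p holds vacuously. ✓
— 5 worlds.

4 and 5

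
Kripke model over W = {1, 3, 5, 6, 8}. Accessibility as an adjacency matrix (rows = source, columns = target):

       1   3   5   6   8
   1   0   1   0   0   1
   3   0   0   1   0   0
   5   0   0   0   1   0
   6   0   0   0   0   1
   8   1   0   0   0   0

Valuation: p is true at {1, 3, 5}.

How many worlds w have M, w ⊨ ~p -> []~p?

1: ~p is F, []~p is F. ✓
3: ~p is F, []~p is F. ✓
5: ~p is F, []~p is T. ✓
6: ~p is T, []~p is T. ✓
8: ~p is T, []~p is F. ✗
Satisfying worlds: {1, 3, 5, 6}.

4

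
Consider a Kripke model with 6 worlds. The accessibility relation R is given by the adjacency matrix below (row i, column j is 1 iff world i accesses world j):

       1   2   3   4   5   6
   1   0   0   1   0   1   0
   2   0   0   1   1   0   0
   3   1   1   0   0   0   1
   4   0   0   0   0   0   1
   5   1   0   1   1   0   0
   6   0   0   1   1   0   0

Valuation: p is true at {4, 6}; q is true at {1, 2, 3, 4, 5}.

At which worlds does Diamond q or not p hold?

{1, 2, 3, 5, 6}

1: Diamond q is T, not p is T. ✓
2: Diamond q is T, not p is T. ✓
3: Diamond q is T, not p is T. ✓
4: Diamond q is F, not p is F. ✗
5: Diamond q is T, not p is T. ✓
6: Diamond q is T, not p is F. ✓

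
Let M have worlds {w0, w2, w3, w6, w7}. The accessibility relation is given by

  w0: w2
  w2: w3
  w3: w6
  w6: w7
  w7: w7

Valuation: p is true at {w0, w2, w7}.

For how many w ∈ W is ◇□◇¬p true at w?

1

w0: successors {w2}; □◇¬p there: w2:T. ✓
w2: successors {w3}; □◇¬p there: w3:F. ✗
w3: successors {w6}; □◇¬p there: w6:F. ✗
w6: successors {w7}; □◇¬p there: w7:F. ✗
w7: successors {w7}; □◇¬p there: w7:F. ✗
Satisfying worlds: {w0}.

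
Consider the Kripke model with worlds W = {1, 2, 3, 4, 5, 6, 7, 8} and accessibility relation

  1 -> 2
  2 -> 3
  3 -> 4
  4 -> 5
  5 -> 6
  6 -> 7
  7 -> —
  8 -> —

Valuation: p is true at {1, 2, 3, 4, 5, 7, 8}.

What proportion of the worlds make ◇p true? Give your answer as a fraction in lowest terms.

1: successors {2}; p there: 2:T. ✓
2: successors {3}; p there: 3:T. ✓
3: successors {4}; p there: 4:T. ✓
4: successors {5}; p there: 5:T. ✓
5: successors {6}; p there: 6:F. ✗
6: successors {7}; p there: 7:T. ✓
7: no successors, so ◇p fails. ✗
8: no successors, so ◇p fails. ✗
That's 5 of 8 worlds, so 5/8.

5/8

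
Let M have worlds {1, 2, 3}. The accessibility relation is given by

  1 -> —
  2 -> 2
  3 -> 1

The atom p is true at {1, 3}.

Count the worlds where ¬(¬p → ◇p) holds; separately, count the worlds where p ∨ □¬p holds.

For ¬(¬p → ◇p):
1: ¬p → ◇p is T. ✗
2: ¬p → ◇p is F. ✓
3: ¬p → ◇p is T. ✗
— 1 world.
For p ∨ □¬p:
1: p is T, □¬p is T. ✓
2: p is F, □¬p is T. ✓
3: p is T, □¬p is F. ✓
— 3 worlds.

1 and 3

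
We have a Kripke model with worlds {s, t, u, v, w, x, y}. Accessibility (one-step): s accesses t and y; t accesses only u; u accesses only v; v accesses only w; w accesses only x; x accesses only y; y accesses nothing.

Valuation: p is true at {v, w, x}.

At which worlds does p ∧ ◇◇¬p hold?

{w}

s: p is F, ◇◇¬p is T. ✗
t: p is F, ◇◇¬p is F. ✗
u: p is F, ◇◇¬p is F. ✗
v: p is T, ◇◇¬p is F. ✗
w: p is T, ◇◇¬p is T. ✓
x: p is T, ◇◇¬p is F. ✗
y: p is F, ◇◇¬p is F. ✗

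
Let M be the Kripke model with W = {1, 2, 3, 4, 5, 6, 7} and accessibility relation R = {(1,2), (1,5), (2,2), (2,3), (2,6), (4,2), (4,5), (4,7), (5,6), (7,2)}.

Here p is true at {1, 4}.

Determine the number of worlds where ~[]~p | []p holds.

1: ~[]~p is F, []p is F. ✗
2: ~[]~p is F, []p is F. ✗
3: ~[]~p is F, []p is T. ✓
4: ~[]~p is F, []p is F. ✗
5: ~[]~p is F, []p is F. ✗
6: ~[]~p is F, []p is T. ✓
7: ~[]~p is F, []p is F. ✗
Satisfying worlds: {3, 6}.

2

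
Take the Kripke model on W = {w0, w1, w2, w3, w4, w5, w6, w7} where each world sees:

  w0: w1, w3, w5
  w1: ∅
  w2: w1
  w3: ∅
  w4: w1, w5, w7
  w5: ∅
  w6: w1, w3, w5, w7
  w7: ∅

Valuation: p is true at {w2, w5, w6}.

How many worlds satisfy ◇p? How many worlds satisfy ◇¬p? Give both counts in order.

For ◇p:
w0: successors {w1, w3, w5}; p there: w1:F, w3:F, w5:T. ✓
w1: no successors, so ◇p fails. ✗
w2: successors {w1}; p there: w1:F. ✗
w3: no successors, so ◇p fails. ✗
w4: successors {w1, w5, w7}; p there: w1:F, w5:T, w7:F. ✓
w5: no successors, so ◇p fails. ✗
w6: successors {w1, w3, w5, w7}; p there: w1:F, w3:F, w5:T, w7:F. ✓
w7: no successors, so ◇p fails. ✗
— 3 worlds.
For ◇¬p:
w0: successors {w1, w3, w5}; ¬p there: w1:T, w3:T, w5:F. ✓
w1: no successors, so ◇¬p fails. ✗
w2: successors {w1}; ¬p there: w1:T. ✓
w3: no successors, so ◇¬p fails. ✗
w4: successors {w1, w5, w7}; ¬p there: w1:T, w5:F, w7:T. ✓
w5: no successors, so ◇¬p fails. ✗
w6: successors {w1, w3, w5, w7}; ¬p there: w1:T, w3:T, w5:F, w7:T. ✓
w7: no successors, so ◇¬p fails. ✗
— 4 worlds.

3 and 4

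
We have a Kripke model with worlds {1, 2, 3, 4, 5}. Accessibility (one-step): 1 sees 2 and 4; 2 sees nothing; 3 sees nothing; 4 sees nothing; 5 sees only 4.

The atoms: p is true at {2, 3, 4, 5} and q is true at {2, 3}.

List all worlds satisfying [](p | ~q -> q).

1: successors {2, 4}; p | ~q -> q there: 2:T, 4:F. ✗
2: no successors, so [](p | ~q -> q) holds vacuously. ✓
3: no successors, so [](p | ~q -> q) holds vacuously. ✓
4: no successors, so [](p | ~q -> q) holds vacuously. ✓
5: successors {4}; p | ~q -> q there: 4:F. ✗

{2, 3, 4}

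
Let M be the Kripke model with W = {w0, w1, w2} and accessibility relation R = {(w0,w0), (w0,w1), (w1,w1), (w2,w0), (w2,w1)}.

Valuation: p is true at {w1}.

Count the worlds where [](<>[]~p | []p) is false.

2

w0: successors {w0, w1}; <>[]~p | []p there: w0:F, w1:T. ✗
w1: successors {w1}; <>[]~p | []p there: w1:T. ✓
w2: successors {w0, w1}; <>[]~p | []p there: w0:F, w1:T. ✗
Satisfying worlds: {w1}.
So [](<>[]~p | []p) fails at the other 2 worlds.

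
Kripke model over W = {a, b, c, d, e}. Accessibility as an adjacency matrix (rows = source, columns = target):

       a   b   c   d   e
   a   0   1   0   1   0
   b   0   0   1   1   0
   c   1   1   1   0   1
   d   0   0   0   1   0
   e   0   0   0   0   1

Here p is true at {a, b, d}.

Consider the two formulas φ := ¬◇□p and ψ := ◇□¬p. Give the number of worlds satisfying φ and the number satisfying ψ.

1 and 2

For ¬◇□p:
a: ◇□p is T. ✗
b: ◇□p is T. ✗
c: ◇□p is T. ✗
d: ◇□p is T. ✗
e: ◇□p is F. ✓
— 1 world.
For ◇□¬p:
a: successors {b, d}; □¬p there: b:F, d:F. ✗
b: successors {c, d}; □¬p there: c:F, d:F. ✗
c: successors {a, b, c, e}; □¬p there: a:F, b:F, c:F, e:T. ✓
d: successors {d}; □¬p there: d:F. ✗
e: successors {e}; □¬p there: e:T. ✓
— 2 worlds.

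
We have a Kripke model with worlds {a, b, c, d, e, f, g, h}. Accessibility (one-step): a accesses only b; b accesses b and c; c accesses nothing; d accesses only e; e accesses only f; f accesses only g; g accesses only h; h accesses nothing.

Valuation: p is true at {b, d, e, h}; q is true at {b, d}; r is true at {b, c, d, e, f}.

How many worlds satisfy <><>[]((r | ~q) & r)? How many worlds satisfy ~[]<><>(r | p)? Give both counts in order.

For <><>[]((r | ~q) & r):
a: successors {b}; <>[]((r | ~q) & r) there: b:T. ✓
b: successors {b, c}; <>[]((r | ~q) & r) there: b:T, c:F. ✓
c: no successors, so <><>[]((r | ~q) & r) fails. ✗
d: successors {e}; <>[]((r | ~q) & r) there: e:F. ✗
e: successors {f}; <>[]((r | ~q) & r) there: f:F. ✗
f: successors {g}; <>[]((r | ~q) & r) there: g:T. ✓
g: successors {h}; <>[]((r | ~q) & r) there: h:F. ✗
h: no successors, so <><>[]((r | ~q) & r) fails. ✗
— 3 worlds.
For ~[]<><>(r | p):
a: []<><>(r | p) is T. ✗
b: []<><>(r | p) is F. ✓
c: []<><>(r | p) is T. ✗
d: []<><>(r | p) is F. ✓
e: []<><>(r | p) is T. ✗
f: []<><>(r | p) is F. ✓
g: []<><>(r | p) is F. ✓
h: []<><>(r | p) is T. ✗
— 4 worlds.

3 and 4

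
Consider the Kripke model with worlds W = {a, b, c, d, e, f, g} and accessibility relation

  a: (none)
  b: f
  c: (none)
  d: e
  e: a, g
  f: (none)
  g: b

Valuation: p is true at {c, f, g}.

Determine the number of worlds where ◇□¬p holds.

2

a: no successors, so ◇□¬p fails. ✗
b: successors {f}; □¬p there: f:T. ✓
c: no successors, so ◇□¬p fails. ✗
d: successors {e}; □¬p there: e:F. ✗
e: successors {a, g}; □¬p there: a:T, g:T. ✓
f: no successors, so ◇□¬p fails. ✗
g: successors {b}; □¬p there: b:F. ✗
Satisfying worlds: {b, e}.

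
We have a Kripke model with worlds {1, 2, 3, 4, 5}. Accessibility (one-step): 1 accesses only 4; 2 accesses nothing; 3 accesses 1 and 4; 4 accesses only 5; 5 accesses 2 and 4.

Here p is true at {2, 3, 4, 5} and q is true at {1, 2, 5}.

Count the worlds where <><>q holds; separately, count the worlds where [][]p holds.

4 and 5

For <><>q:
1: successors {4}; <>q there: 4:T. ✓
2: no successors, so <><>q fails. ✗
3: successors {1, 4}; <>q there: 1:F, 4:T. ✓
4: successors {5}; <>q there: 5:T. ✓
5: successors {2, 4}; <>q there: 2:F, 4:T. ✓
— 4 worlds.
For [][]p:
1: successors {4}; []p there: 4:T. ✓
2: no successors, so [][]p holds vacuously. ✓
3: successors {1, 4}; []p there: 1:T, 4:T. ✓
4: successors {5}; []p there: 5:T. ✓
5: successors {2, 4}; []p there: 2:T, 4:T. ✓
— 5 worlds.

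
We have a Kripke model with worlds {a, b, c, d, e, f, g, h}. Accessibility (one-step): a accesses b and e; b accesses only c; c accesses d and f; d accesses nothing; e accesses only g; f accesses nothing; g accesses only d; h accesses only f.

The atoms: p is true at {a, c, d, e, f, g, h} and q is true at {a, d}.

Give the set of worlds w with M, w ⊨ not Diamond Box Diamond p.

{b, d, e, f}

a: Diamond Box Diamond p is T. ✗
b: Diamond Box Diamond p is F. ✓
c: Diamond Box Diamond p is T. ✗
d: Diamond Box Diamond p is F. ✓
e: Diamond Box Diamond p is F. ✓
f: Diamond Box Diamond p is F. ✓
g: Diamond Box Diamond p is T. ✗
h: Diamond Box Diamond p is T. ✗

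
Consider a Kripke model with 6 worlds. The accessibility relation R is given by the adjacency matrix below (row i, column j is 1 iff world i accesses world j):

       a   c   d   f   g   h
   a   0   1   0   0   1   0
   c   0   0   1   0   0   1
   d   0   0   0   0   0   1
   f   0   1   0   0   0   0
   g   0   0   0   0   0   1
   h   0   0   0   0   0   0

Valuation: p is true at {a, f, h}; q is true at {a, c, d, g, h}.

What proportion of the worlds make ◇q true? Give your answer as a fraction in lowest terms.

a: successors {c, g}; q there: c:T, g:T. ✓
c: successors {d, h}; q there: d:T, h:T. ✓
d: successors {h}; q there: h:T. ✓
f: successors {c}; q there: c:T. ✓
g: successors {h}; q there: h:T. ✓
h: no successors, so ◇q fails. ✗
That's 5 of 6 worlds, so 5/6.

5/6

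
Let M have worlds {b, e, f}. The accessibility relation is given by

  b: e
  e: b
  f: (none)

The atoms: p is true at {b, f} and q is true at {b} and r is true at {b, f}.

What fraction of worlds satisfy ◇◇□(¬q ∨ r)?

2/3

b: successors {e}; ◇□(¬q ∨ r) there: e:T. ✓
e: successors {b}; ◇□(¬q ∨ r) there: b:T. ✓
f: no successors, so ◇◇□(¬q ∨ r) fails. ✗
That's 2 of 3 worlds, so 2/3.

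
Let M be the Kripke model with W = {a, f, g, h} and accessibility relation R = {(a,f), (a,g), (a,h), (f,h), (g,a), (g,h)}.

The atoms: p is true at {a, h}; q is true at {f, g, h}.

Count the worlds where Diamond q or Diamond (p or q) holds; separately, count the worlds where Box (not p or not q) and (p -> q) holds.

For Diamond q or Diamond (p or q):
a: Diamond q is T, Diamond (p or q) is T. ✓
f: Diamond q is T, Diamond (p or q) is T. ✓
g: Diamond q is T, Diamond (p or q) is T. ✓
h: Diamond q is F, Diamond (p or q) is F. ✗
— 3 worlds.
For Box (not p or not q) and (p -> q):
a: Box (not p or not q) is F, p -> q is F. ✗
f: Box (not p or not q) is F, p -> q is T. ✗
g: Box (not p or not q) is F, p -> q is T. ✗
h: Box (not p or not q) is T, p -> q is T. ✓
— 1 world.

3 and 1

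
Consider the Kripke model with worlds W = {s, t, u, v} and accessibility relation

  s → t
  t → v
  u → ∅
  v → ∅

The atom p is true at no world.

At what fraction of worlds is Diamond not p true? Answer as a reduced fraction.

1/2

s: successors {t}; not p there: t:T. ✓
t: successors {v}; not p there: v:T. ✓
u: no successors, so Diamond not p fails. ✗
v: no successors, so Diamond not p fails. ✗
That's 2 of 4 worlds, so 2/4 = 1/2.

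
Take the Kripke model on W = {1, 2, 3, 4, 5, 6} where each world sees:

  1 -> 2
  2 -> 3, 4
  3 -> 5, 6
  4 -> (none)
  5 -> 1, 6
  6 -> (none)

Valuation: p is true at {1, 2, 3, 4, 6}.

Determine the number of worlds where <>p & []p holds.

1: <>p is T, []p is T. ✓
2: <>p is T, []p is T. ✓
3: <>p is T, []p is F. ✗
4: <>p is F, []p is T. ✗
5: <>p is T, []p is T. ✓
6: <>p is F, []p is T. ✗
Satisfying worlds: {1, 2, 5}.

3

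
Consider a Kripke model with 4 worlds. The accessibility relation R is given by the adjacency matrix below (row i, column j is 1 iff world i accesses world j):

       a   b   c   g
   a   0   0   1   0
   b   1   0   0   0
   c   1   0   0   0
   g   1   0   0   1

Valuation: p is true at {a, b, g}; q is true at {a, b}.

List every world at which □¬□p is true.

a: successors {c}; ¬□p there: c:F. ✗
b: successors {a}; ¬□p there: a:T. ✓
c: successors {a}; ¬□p there: a:T. ✓
g: successors {a, g}; ¬□p there: a:T, g:F. ✗

{b, c}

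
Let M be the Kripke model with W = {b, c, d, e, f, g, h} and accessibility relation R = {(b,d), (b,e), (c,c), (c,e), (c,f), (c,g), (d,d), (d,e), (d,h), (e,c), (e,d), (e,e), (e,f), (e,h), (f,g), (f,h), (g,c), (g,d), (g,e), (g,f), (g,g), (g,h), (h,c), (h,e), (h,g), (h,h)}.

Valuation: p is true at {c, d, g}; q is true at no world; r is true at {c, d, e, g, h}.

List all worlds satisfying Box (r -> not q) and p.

b: Box (r -> not q) is T, p is F. ✗
c: Box (r -> not q) is T, p is T. ✓
d: Box (r -> not q) is T, p is T. ✓
e: Box (r -> not q) is T, p is F. ✗
f: Box (r -> not q) is T, p is F. ✗
g: Box (r -> not q) is T, p is T. ✓
h: Box (r -> not q) is T, p is F. ✗

{c, d, g}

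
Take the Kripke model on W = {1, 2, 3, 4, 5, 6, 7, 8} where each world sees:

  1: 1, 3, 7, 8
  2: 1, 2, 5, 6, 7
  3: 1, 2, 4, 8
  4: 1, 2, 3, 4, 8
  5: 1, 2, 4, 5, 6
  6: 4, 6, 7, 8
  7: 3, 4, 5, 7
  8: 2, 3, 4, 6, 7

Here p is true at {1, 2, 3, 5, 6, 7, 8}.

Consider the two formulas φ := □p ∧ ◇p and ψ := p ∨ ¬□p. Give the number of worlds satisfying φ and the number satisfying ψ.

For □p ∧ ◇p:
1: □p is T, ◇p is T. ✓
2: □p is T, ◇p is T. ✓
3: □p is F, ◇p is T. ✗
4: □p is F, ◇p is T. ✗
5: □p is F, ◇p is T. ✗
6: □p is F, ◇p is T. ✗
7: □p is F, ◇p is T. ✗
8: □p is F, ◇p is T. ✗
— 2 worlds.
For p ∨ ¬□p:
1: p is T, ¬□p is F. ✓
2: p is T, ¬□p is F. ✓
3: p is T, ¬□p is T. ✓
4: p is F, ¬□p is T. ✓
5: p is T, ¬□p is T. ✓
6: p is T, ¬□p is T. ✓
7: p is T, ¬□p is T. ✓
8: p is T, ¬□p is T. ✓
— 8 worlds.

2 and 8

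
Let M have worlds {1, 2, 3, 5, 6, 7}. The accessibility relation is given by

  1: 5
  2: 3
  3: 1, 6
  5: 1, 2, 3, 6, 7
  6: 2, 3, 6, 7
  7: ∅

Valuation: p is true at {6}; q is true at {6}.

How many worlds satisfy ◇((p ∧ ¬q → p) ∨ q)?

5

1: successors {5}; (p ∧ ¬q → p) ∨ q there: 5:T. ✓
2: successors {3}; (p ∧ ¬q → p) ∨ q there: 3:T. ✓
3: successors {1, 6}; (p ∧ ¬q → p) ∨ q there: 1:T, 6:T. ✓
5: successors {1, 2, 3, 6, 7}; (p ∧ ¬q → p) ∨ q there: 1:T, 2:T, 3:T, 6:T, 7:T. ✓
6: successors {2, 3, 6, 7}; (p ∧ ¬q → p) ∨ q there: 2:T, 3:T, 6:T, 7:T. ✓
7: no successors, so ◇((p ∧ ¬q → p) ∨ q) fails. ✗
Satisfying worlds: {1, 2, 3, 5, 6}.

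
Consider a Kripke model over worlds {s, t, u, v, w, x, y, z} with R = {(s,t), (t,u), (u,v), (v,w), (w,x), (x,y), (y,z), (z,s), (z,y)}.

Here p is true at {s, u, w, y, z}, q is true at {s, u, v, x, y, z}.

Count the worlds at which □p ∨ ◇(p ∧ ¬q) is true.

s: □p is F, ◇(p ∧ ¬q) is F. ✗
t: □p is T, ◇(p ∧ ¬q) is F. ✓
u: □p is F, ◇(p ∧ ¬q) is F. ✗
v: □p is T, ◇(p ∧ ¬q) is T. ✓
w: □p is F, ◇(p ∧ ¬q) is F. ✗
x: □p is T, ◇(p ∧ ¬q) is F. ✓
y: □p is T, ◇(p ∧ ¬q) is F. ✓
z: □p is T, ◇(p ∧ ¬q) is F. ✓
Satisfying worlds: {t, v, x, y, z}.

5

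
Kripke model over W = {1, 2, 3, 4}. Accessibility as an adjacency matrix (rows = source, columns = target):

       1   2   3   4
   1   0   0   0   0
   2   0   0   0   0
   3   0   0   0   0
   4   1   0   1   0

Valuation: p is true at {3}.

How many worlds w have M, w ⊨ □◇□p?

1: no successors, so □◇□p holds vacuously. ✓
2: no successors, so □◇□p holds vacuously. ✓
3: no successors, so □◇□p holds vacuously. ✓
4: successors {1, 3}; ◇□p there: 1:F, 3:F. ✗
Satisfying worlds: {1, 2, 3}.

3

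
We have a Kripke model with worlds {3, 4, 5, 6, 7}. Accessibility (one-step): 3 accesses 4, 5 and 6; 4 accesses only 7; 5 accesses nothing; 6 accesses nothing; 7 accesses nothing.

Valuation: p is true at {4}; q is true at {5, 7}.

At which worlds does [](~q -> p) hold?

{4, 5, 6, 7}

3: successors {4, 5, 6}; ~q -> p there: 4:T, 5:T, 6:F. ✗
4: successors {7}; ~q -> p there: 7:T. ✓
5: no successors, so [](~q -> p) holds vacuously. ✓
6: no successors, so [](~q -> p) holds vacuously. ✓
7: no successors, so [](~q -> p) holds vacuously. ✓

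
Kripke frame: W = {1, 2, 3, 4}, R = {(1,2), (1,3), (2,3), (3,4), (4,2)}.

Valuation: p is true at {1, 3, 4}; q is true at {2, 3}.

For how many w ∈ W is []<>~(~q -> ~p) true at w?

1

1: successors {2, 3}; <>~(~q -> ~p) there: 2:F, 3:T. ✗
2: successors {3}; <>~(~q -> ~p) there: 3:T. ✓
3: successors {4}; <>~(~q -> ~p) there: 4:F. ✗
4: successors {2}; <>~(~q -> ~p) there: 2:F. ✗
Satisfying worlds: {2}.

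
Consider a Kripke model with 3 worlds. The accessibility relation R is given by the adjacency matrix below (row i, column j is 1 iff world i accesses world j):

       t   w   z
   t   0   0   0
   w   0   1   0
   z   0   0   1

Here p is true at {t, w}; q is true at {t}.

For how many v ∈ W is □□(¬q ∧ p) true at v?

t: no successors, so □□(¬q ∧ p) holds vacuously. ✓
w: successors {w}; □(¬q ∧ p) there: w:T. ✓
z: successors {z}; □(¬q ∧ p) there: z:F. ✗
Satisfying worlds: {t, w}.

2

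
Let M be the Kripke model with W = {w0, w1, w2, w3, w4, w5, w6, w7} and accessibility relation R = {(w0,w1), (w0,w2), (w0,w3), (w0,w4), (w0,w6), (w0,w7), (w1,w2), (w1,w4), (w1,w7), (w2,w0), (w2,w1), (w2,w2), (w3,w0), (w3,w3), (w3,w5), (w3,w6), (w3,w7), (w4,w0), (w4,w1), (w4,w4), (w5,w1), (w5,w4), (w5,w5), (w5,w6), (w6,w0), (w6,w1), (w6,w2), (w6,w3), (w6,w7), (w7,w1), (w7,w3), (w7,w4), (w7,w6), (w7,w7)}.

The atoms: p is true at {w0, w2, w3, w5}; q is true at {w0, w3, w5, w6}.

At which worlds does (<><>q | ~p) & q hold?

{w0, w3, w5, w6}

w0: <><>q | ~p is T, q is T. ✓
w1: <><>q | ~p is T, q is F. ✗
w2: <><>q | ~p is T, q is F. ✗
w3: <><>q | ~p is T, q is T. ✓
w4: <><>q | ~p is T, q is F. ✗
w5: <><>q | ~p is T, q is T. ✓
w6: <><>q | ~p is T, q is T. ✓
w7: <><>q | ~p is T, q is F. ✗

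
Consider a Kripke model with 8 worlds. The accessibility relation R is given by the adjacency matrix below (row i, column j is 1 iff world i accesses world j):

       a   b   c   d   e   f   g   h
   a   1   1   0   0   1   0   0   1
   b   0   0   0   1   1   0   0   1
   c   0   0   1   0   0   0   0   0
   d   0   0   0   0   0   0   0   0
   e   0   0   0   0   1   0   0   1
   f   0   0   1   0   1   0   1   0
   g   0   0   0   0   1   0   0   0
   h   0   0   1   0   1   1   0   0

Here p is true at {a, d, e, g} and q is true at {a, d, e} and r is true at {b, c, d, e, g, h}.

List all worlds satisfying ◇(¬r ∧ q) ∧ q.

a: ◇(¬r ∧ q) is T, q is T. ✓
b: ◇(¬r ∧ q) is F, q is F. ✗
c: ◇(¬r ∧ q) is F, q is F. ✗
d: ◇(¬r ∧ q) is F, q is T. ✗
e: ◇(¬r ∧ q) is F, q is T. ✗
f: ◇(¬r ∧ q) is F, q is F. ✗
g: ◇(¬r ∧ q) is F, q is F. ✗
h: ◇(¬r ∧ q) is F, q is F. ✗

{a}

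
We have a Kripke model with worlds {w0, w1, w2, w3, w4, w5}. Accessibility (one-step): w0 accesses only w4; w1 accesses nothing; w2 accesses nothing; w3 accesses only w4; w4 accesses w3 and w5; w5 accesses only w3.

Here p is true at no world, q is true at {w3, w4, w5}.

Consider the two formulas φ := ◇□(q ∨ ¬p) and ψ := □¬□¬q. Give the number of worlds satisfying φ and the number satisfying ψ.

For ◇□(q ∨ ¬p):
w0: successors {w4}; □(q ∨ ¬p) there: w4:T. ✓
w1: no successors, so ◇□(q ∨ ¬p) fails. ✗
w2: no successors, so ◇□(q ∨ ¬p) fails. ✗
w3: successors {w4}; □(q ∨ ¬p) there: w4:T. ✓
w4: successors {w3, w5}; □(q ∨ ¬p) there: w3:T, w5:T. ✓
w5: successors {w3}; □(q ∨ ¬p) there: w3:T. ✓
— 4 worlds.
For □¬□¬q:
w0: successors {w4}; ¬□¬q there: w4:T. ✓
w1: no successors, so □¬□¬q holds vacuously. ✓
w2: no successors, so □¬□¬q holds vacuously. ✓
w3: successors {w4}; ¬□¬q there: w4:T. ✓
w4: successors {w3, w5}; ¬□¬q there: w3:T, w5:T. ✓
w5: successors {w3}; ¬□¬q there: w3:T. ✓
— 6 worlds.

4 and 6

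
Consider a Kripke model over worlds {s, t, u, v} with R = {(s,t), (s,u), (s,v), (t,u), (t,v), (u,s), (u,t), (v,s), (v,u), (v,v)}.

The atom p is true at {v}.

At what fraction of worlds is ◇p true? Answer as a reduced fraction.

3/4

s: successors {t, u, v}; p there: t:F, u:F, v:T. ✓
t: successors {u, v}; p there: u:F, v:T. ✓
u: successors {s, t}; p there: s:F, t:F. ✗
v: successors {s, u, v}; p there: s:F, u:F, v:T. ✓
That's 3 of 4 worlds, so 3/4.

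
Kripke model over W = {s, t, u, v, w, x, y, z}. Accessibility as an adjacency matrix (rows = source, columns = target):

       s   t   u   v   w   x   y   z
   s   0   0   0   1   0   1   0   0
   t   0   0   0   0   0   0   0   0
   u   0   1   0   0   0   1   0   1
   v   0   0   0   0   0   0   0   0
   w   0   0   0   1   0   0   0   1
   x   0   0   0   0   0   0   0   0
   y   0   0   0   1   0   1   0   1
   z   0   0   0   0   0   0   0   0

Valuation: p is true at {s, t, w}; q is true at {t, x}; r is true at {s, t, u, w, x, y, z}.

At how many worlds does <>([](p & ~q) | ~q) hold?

s: successors {v, x}; [](p & ~q) | ~q there: v:T, x:T. ✓
t: no successors, so <>([](p & ~q) | ~q) fails. ✗
u: successors {t, x, z}; [](p & ~q) | ~q there: t:T, x:T, z:T. ✓
v: no successors, so <>([](p & ~q) | ~q) fails. ✗
w: successors {v, z}; [](p & ~q) | ~q there: v:T, z:T. ✓
x: no successors, so <>([](p & ~q) | ~q) fails. ✗
y: successors {v, x, z}; [](p & ~q) | ~q there: v:T, x:T, z:T. ✓
z: no successors, so <>([](p & ~q) | ~q) fails. ✗
Satisfying worlds: {s, u, w, y}.

4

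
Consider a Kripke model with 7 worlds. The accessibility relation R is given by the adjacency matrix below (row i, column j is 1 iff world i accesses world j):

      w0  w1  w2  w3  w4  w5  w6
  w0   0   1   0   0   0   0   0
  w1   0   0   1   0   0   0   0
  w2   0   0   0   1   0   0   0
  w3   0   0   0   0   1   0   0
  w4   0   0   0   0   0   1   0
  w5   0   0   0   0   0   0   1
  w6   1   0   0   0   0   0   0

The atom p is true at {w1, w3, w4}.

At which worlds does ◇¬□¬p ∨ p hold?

{w1, w2, w3, w4, w6}

w0: ◇¬□¬p is F, p is F. ✗
w1: ◇¬□¬p is T, p is T. ✓
w2: ◇¬□¬p is T, p is F. ✓
w3: ◇¬□¬p is F, p is T. ✓
w4: ◇¬□¬p is F, p is T. ✓
w5: ◇¬□¬p is F, p is F. ✗
w6: ◇¬□¬p is T, p is F. ✓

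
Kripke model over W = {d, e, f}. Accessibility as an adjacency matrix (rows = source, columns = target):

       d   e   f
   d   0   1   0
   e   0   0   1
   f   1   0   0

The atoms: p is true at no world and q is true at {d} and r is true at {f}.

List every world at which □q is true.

d: successors {e}; q there: e:F. ✗
e: successors {f}; q there: f:F. ✗
f: successors {d}; q there: d:T. ✓

{f}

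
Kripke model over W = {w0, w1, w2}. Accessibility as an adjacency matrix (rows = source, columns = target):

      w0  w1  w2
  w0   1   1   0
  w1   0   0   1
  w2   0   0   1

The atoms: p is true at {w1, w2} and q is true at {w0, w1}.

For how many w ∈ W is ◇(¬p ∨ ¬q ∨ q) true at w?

w0: successors {w0, w1}; ¬p ∨ ¬q ∨ q there: w0:T, w1:T. ✓
w1: successors {w2}; ¬p ∨ ¬q ∨ q there: w2:T. ✓
w2: successors {w2}; ¬p ∨ ¬q ∨ q there: w2:T. ✓
Satisfying worlds: {w0, w1, w2}.

3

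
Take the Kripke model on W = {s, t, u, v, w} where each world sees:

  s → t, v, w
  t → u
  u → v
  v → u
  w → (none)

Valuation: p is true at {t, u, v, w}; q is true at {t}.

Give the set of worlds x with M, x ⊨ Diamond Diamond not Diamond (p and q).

s: successors {t, v, w}; Diamond not Diamond (p and q) there: t:T, v:T, w:F. ✓
t: successors {u}; Diamond not Diamond (p and q) there: u:T. ✓
u: successors {v}; Diamond not Diamond (p and q) there: v:T. ✓
v: successors {u}; Diamond not Diamond (p and q) there: u:T. ✓
w: no successors, so Diamond Diamond not Diamond (p and q) fails. ✗

{s, t, u, v}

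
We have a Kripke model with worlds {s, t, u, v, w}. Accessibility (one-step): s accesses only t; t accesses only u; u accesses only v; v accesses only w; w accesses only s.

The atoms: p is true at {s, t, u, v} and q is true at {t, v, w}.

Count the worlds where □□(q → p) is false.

s: successors {t}; □(q → p) there: t:T. ✓
t: successors {u}; □(q → p) there: u:T. ✓
u: successors {v}; □(q → p) there: v:F. ✗
v: successors {w}; □(q → p) there: w:T. ✓
w: successors {s}; □(q → p) there: s:T. ✓
Satisfying worlds: {s, t, v, w}.
So □□(q → p) fails at the other 1 world.

1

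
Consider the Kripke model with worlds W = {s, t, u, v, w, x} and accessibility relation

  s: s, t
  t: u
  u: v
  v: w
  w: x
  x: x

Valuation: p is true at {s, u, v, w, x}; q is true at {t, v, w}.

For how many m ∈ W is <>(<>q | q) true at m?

4

s: successors {s, t}; <>q | q there: s:T, t:T. ✓
t: successors {u}; <>q | q there: u:T. ✓
u: successors {v}; <>q | q there: v:T. ✓
v: successors {w}; <>q | q there: w:T. ✓
w: successors {x}; <>q | q there: x:F. ✗
x: successors {x}; <>q | q there: x:F. ✗
Satisfying worlds: {s, t, u, v}.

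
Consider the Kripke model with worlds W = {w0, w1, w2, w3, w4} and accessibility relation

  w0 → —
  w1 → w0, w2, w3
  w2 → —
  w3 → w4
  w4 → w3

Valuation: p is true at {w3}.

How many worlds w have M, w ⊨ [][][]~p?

w0: no successors, so [][][]~p holds vacuously. ✓
w1: successors {w0, w2, w3}; [][]~p there: w0:T, w2:T, w3:F. ✗
w2: no successors, so [][][]~p holds vacuously. ✓
w3: successors {w4}; [][]~p there: w4:T. ✓
w4: successors {w3}; [][]~p there: w3:F. ✗
Satisfying worlds: {w0, w2, w3}.

3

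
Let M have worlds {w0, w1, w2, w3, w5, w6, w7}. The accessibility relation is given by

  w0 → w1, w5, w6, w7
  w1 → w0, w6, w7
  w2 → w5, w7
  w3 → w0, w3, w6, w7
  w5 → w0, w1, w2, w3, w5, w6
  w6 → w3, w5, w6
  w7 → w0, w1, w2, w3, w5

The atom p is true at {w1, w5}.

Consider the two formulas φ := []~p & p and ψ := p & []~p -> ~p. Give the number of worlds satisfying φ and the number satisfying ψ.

For []~p & p:
w0: []~p is F, p is F. ✗
w1: []~p is T, p is T. ✓
w2: []~p is F, p is F. ✗
w3: []~p is T, p is F. ✗
w5: []~p is F, p is T. ✗
w6: []~p is F, p is F. ✗
w7: []~p is F, p is F. ✗
— 1 world.
For p & []~p -> ~p:
w0: p & []~p is F, ~p is T. ✓
w1: p & []~p is T, ~p is F. ✗
w2: p & []~p is F, ~p is T. ✓
w3: p & []~p is F, ~p is T. ✓
w5: p & []~p is F, ~p is F. ✓
w6: p & []~p is F, ~p is T. ✓
w7: p & []~p is F, ~p is T. ✓
— 6 worlds.

1 and 6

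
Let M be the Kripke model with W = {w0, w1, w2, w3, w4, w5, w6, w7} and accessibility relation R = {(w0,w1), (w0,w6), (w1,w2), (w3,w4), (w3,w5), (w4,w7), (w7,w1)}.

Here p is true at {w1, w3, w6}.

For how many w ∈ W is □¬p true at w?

6

w0: successors {w1, w6}; ¬p there: w1:F, w6:F. ✗
w1: successors {w2}; ¬p there: w2:T. ✓
w2: no successors, so □¬p holds vacuously. ✓
w3: successors {w4, w5}; ¬p there: w4:T, w5:T. ✓
w4: successors {w7}; ¬p there: w7:T. ✓
w5: no successors, so □¬p holds vacuously. ✓
w6: no successors, so □¬p holds vacuously. ✓
w7: successors {w1}; ¬p there: w1:F. ✗
Satisfying worlds: {w1, w2, w3, w4, w5, w6}.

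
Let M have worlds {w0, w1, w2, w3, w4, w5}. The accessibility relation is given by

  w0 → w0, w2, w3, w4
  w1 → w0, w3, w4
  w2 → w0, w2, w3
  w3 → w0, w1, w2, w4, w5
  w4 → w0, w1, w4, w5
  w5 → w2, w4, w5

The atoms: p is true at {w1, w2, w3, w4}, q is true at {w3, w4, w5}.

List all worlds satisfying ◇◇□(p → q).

{w0, w1, w2, w3, w4, w5}

w0: successors {w0, w2, w3, w4}; ◇□(p → q) there: w0:F, w2:F, w3:T, w4:T. ✓
w1: successors {w0, w3, w4}; ◇□(p → q) there: w0:F, w3:T, w4:T. ✓
w2: successors {w0, w2, w3}; ◇□(p → q) there: w0:F, w2:F, w3:T. ✓
w3: successors {w0, w1, w2, w4, w5}; ◇□(p → q) there: w0:F, w1:F, w2:F, w4:T, w5:F. ✓
w4: successors {w0, w1, w4, w5}; ◇□(p → q) there: w0:F, w1:F, w4:T, w5:F. ✓
w5: successors {w2, w4, w5}; ◇□(p → q) there: w2:F, w4:T, w5:F. ✓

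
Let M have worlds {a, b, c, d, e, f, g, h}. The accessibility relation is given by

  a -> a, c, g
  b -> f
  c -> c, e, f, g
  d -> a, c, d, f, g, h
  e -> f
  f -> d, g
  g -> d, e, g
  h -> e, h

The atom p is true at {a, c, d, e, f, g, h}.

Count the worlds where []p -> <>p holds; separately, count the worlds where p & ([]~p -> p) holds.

For []p -> <>p:
a: []p is T, <>p is T. ✓
b: []p is T, <>p is T. ✓
c: []p is T, <>p is T. ✓
d: []p is T, <>p is T. ✓
e: []p is T, <>p is T. ✓
f: []p is T, <>p is T. ✓
g: []p is T, <>p is T. ✓
h: []p is T, <>p is T. ✓
— 8 worlds.
For p & ([]~p -> p):
a: p is T, []~p -> p is T. ✓
b: p is F, []~p -> p is T. ✗
c: p is T, []~p -> p is T. ✓
d: p is T, []~p -> p is T. ✓
e: p is T, []~p -> p is T. ✓
f: p is T, []~p -> p is T. ✓
g: p is T, []~p -> p is T. ✓
h: p is T, []~p -> p is T. ✓
— 7 worlds.

8 and 7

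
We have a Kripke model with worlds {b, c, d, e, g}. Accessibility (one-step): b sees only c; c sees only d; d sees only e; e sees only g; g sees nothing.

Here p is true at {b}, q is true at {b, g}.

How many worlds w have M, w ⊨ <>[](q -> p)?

b: successors {c}; [](q -> p) there: c:T. ✓
c: successors {d}; [](q -> p) there: d:T. ✓
d: successors {e}; [](q -> p) there: e:F. ✗
e: successors {g}; [](q -> p) there: g:T. ✓
g: no successors, so <>[](q -> p) fails. ✗
Satisfying worlds: {b, c, e}.

3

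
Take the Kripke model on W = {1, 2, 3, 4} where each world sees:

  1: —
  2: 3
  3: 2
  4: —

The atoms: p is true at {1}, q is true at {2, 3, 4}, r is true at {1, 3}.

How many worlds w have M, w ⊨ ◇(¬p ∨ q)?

1: no successors, so ◇(¬p ∨ q) fails. ✗
2: successors {3}; ¬p ∨ q there: 3:T. ✓
3: successors {2}; ¬p ∨ q there: 2:T. ✓
4: no successors, so ◇(¬p ∨ q) fails. ✗
Satisfying worlds: {2, 3}.

2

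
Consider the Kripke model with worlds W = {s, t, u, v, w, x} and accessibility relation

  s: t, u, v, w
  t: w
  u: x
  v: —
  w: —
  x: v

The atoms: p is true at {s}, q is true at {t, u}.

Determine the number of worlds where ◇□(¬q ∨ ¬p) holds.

4

s: successors {t, u, v, w}; □(¬q ∨ ¬p) there: t:T, u:T, v:T, w:T. ✓
t: successors {w}; □(¬q ∨ ¬p) there: w:T. ✓
u: successors {x}; □(¬q ∨ ¬p) there: x:T. ✓
v: no successors, so ◇□(¬q ∨ ¬p) fails. ✗
w: no successors, so ◇□(¬q ∨ ¬p) fails. ✗
x: successors {v}; □(¬q ∨ ¬p) there: v:T. ✓
Satisfying worlds: {s, t, u, x}.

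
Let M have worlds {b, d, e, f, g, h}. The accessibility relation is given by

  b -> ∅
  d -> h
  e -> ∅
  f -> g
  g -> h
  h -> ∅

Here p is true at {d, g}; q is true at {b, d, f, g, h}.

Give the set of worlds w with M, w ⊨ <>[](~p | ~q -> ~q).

{d, g}

b: no successors, so <>[](~p | ~q -> ~q) fails. ✗
d: successors {h}; [](~p | ~q -> ~q) there: h:T. ✓
e: no successors, so <>[](~p | ~q -> ~q) fails. ✗
f: successors {g}; [](~p | ~q -> ~q) there: g:F. ✗
g: successors {h}; [](~p | ~q -> ~q) there: h:T. ✓
h: no successors, so <>[](~p | ~q -> ~q) fails. ✗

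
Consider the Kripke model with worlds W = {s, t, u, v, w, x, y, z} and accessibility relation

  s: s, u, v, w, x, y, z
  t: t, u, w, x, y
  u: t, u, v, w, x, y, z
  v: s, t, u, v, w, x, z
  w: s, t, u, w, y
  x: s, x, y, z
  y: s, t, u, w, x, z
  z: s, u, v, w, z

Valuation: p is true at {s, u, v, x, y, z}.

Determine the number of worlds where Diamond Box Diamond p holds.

8

s: successors {s, u, v, w, x, y, z}; Box Diamond p there: s:T, u:T, v:T, w:T, x:T, y:T, z:T. ✓
t: successors {t, u, w, x, y}; Box Diamond p there: t:T, u:T, w:T, x:T, y:T. ✓
u: successors {t, u, v, w, x, y, z}; Box Diamond p there: t:T, u:T, v:T, w:T, x:T, y:T, z:T. ✓
v: successors {s, t, u, v, w, x, z}; Box Diamond p there: s:T, t:T, u:T, v:T, w:T, x:T, z:T. ✓
w: successors {s, t, u, w, y}; Box Diamond p there: s:T, t:T, u:T, w:T, y:T. ✓
x: successors {s, x, y, z}; Box Diamond p there: s:T, x:T, y:T, z:T. ✓
y: successors {s, t, u, w, x, z}; Box Diamond p there: s:T, t:T, u:T, w:T, x:T, z:T. ✓
z: successors {s, u, v, w, z}; Box Diamond p there: s:T, u:T, v:T, w:T, z:T. ✓
Satisfying worlds: {s, t, u, v, w, x, y, z}.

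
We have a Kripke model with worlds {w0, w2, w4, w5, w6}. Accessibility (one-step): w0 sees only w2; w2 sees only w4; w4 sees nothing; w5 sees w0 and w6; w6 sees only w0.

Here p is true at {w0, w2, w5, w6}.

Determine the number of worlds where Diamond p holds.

w0: successors {w2}; p there: w2:T. ✓
w2: successors {w4}; p there: w4:F. ✗
w4: no successors, so Diamond p fails. ✗
w5: successors {w0, w6}; p there: w0:T, w6:T. ✓
w6: successors {w0}; p there: w0:T. ✓
Satisfying worlds: {w0, w5, w6}.

3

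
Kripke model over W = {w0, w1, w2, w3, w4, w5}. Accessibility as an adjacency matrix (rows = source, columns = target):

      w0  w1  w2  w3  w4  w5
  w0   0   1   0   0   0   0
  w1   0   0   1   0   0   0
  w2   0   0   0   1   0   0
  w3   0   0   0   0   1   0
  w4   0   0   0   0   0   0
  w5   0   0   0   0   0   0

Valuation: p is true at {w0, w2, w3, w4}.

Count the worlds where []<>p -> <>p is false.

w0: []<>p is T, <>p is F. ✗
w1: []<>p is T, <>p is T. ✓
w2: []<>p is T, <>p is T. ✓
w3: []<>p is F, <>p is T. ✓
w4: []<>p is T, <>p is F. ✗
w5: []<>p is T, <>p is F. ✗
Satisfying worlds: {w1, w2, w3}.
So []<>p -> <>p fails at the other 3 worlds.

3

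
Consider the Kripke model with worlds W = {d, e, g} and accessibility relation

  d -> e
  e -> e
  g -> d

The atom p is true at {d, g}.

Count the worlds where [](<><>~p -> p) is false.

d: successors {e}; <><>~p -> p there: e:F. ✗
e: successors {e}; <><>~p -> p there: e:F. ✗
g: successors {d}; <><>~p -> p there: d:T. ✓
Satisfying worlds: {g}.
So [](<><>~p -> p) fails at the other 2 worlds.

2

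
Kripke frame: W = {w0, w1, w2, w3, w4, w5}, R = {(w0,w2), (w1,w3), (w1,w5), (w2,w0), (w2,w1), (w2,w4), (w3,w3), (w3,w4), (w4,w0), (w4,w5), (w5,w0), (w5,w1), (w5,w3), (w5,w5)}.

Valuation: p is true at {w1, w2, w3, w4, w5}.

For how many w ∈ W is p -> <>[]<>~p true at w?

w0: p is F, <>[]<>~p is F. ✓
w1: p is T, <>[]<>~p is F. ✗
w2: p is T, <>[]<>~p is T. ✓
w3: p is T, <>[]<>~p is F. ✗
w4: p is T, <>[]<>~p is T. ✓
w5: p is T, <>[]<>~p is T. ✓
Satisfying worlds: {w0, w2, w4, w5}.

4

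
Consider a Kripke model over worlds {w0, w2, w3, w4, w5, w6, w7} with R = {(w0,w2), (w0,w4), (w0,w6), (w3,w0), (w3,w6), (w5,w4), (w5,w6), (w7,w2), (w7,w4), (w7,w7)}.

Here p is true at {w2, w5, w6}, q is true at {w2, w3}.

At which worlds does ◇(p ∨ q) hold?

{w0, w3, w5, w7}

w0: successors {w2, w4, w6}; p ∨ q there: w2:T, w4:F, w6:T. ✓
w2: no successors, so ◇(p ∨ q) fails. ✗
w3: successors {w0, w6}; p ∨ q there: w0:F, w6:T. ✓
w4: no successors, so ◇(p ∨ q) fails. ✗
w5: successors {w4, w6}; p ∨ q there: w4:F, w6:T. ✓
w6: no successors, so ◇(p ∨ q) fails. ✗
w7: successors {w2, w4, w7}; p ∨ q there: w2:T, w4:F, w7:F. ✓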